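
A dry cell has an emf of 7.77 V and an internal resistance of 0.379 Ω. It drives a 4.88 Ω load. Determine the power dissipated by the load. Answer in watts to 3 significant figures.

10.7 W

Find the circuit current first, then P = I²R for the load (series elements share I).
I = ε / (r + R) = 7.77 / (0.379 + 4.88) = 1.477 A
P_load = I² R = (1.477)² × 4.88 = 10.65 W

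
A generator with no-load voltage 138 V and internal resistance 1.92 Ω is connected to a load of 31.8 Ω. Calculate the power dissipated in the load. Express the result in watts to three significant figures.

533 W

With r and R in series, I = ε/(r+R); the load dissipates I²R.
I = ε / (r + R) = 138 / (1.92 + 31.8) = 4.093 A
P_load = I² R = (4.093)² × 31.8 = 532.6 W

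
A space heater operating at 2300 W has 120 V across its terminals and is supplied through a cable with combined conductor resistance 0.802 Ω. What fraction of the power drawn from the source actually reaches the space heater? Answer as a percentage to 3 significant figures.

I = P / V = 2300 / 120 = 19.17 A through the cable.
P_line = I² R_line = (19.17)² × 0.802 = 294.6 W
P_source = P_load + P_line = 2300 + 294.6 = 2595 W
η = P_load / P_source = 2300 / 2595 = 0.8864

88.6 %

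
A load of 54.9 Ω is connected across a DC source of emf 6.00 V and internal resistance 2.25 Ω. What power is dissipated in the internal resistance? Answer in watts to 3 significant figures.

0.0248 W

r is in series with the load, so it carries the full circuit current — the loss in it is I²r.
I = ε / (r + R) = 6.00 / (2.25 + 54.9) = 0.1050 A
P_int = I² r = (0.1050)² × 2.25 = 0.02480 W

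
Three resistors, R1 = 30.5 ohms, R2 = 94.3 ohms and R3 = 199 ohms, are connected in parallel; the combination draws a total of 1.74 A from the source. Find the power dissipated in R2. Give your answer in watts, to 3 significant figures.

Parallel branches share V, not I — compute V via R_eq, then use V²/R for the target branch.
1/R_eq = 1/30.5 + 1/94.3 + 1/199 ⇒ R_eq = 20.65 Ω
V = I_total × R_eq = 1.740 × 20.65 = 35.94 V
P_R2 = V² / R2 = (35.94)² / 94.3 = 13.70 W

13.7 W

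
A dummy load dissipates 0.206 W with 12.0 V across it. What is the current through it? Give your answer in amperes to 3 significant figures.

0.0172 A

Inverting the appropriate power form: I = P / V.
I = 0.206 / 12.0 = 0.01717 A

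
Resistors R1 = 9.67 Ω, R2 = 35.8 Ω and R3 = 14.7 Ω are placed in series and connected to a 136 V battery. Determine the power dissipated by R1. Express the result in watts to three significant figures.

49.4 W

Since the resistors are in series they all carry the loop current I = V/R_total; the power in any one is I²R.
R_total = 9.67 + 35.8 + 14.7 = 60.17 Ω
I = V / R_total = 136 / 60.17 = 2.260 A
P_R1 = I² × R1 = (2.260)² × 9.67 = 49.40 W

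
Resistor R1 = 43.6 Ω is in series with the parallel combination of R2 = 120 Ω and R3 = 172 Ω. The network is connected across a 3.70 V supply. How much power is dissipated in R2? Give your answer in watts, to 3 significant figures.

0.0436 W

First combine the parallel branches into one equivalent R_p, then R1 + R_p is a series pair.
R_p = (120×172)/(120+172) = 70.68 Ω
R_total = 43.6 + 70.68 = 114.3 Ω
I = V / R_total = 3.70 / 114.3 = 0.03238 A
Voltage across the parallel pair: V_p = I × R_p = 0.03238 × 70.68 = 2.288 V
With V_p across R2, its power is V_p²/R2.
P_R2 = (2.288)² / 120 = 0.04364 W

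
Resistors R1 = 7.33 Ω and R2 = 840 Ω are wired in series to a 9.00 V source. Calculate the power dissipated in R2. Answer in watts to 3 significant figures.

0.0948 W

Since the resistors are in series they all carry the loop current I = V/R_total; the power in any one is I²R.
R_total = 7.33 + 840 = 847.3 Ω
I = V / R_total = 9.00 / 847.3 = 0.01062 A
P_R2 = I² × R2 = (0.01062)² × 840 = 0.09477 W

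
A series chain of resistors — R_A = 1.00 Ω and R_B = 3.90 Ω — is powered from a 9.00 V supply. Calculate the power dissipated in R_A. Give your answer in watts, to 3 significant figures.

3.37 W

Series elements share the same current, so find I first, then use P = I²R.
R_total = 1.00 + 3.90 = 4.900 Ω
I = V / R_total = 9.00 / 4.900 = 1.837 A
P_R_A = I² × R_A = (1.837)² × 1.00 = 3.374 W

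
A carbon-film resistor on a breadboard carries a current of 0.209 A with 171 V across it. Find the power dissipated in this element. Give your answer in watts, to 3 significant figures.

35.7 W

V and I are known directly — P = V I, no intermediate step needed.
P = 171 V × 0.2090 A = 35.74 W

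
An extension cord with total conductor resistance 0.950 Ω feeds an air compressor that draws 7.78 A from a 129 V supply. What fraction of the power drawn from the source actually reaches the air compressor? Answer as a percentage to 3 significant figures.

94.3 %

The extension cord carries the full 7.78 A.
P_line = I² R_line = (7.780)² × 0.950 = 57.50 W
P_source = V I = 129 × 7.780 = 1004 W; P_load = 946.1 W
η = P_load / P_source = 946.1 / 1004 = 0.9427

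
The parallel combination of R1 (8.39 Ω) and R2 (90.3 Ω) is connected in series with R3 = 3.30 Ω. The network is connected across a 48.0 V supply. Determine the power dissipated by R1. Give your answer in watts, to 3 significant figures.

134 W

Reduce the parallel combination to a single R_p; the circuit then becomes R_p in series with the remaining resistor.
R_p = (8.39×90.3)/(8.39+90.3) = 7.677 Ω
R_total = R_p + 3.30 = 7.677 + 3.30 = 10.98 Ω
I = V / R_total = 48.0 / 10.98 = 4.373 A
Voltage across the parallel pair: V_p = I × R_p = 4.373 × 7.677 = 33.57 V
R1 has V_p across it, so P = V_p²/R1.
P_R1 = (33.57)² / 8.39 = 134.3 W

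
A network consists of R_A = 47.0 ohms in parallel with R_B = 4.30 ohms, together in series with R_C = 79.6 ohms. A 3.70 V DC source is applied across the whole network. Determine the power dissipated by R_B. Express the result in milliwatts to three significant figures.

7.08 mW

Combine R_A and R_B into their parallel equivalent first, reducing the network to two series resistors.
R_p = (47.0×4.30)/(47.0+4.30) = 3.940 Ω
R_total = R_p + 79.6 = 3.940 + 79.6 = 83.54 Ω
I = V / R_total = 3.70 / 83.54 = 0.04429 A
Voltage across the parallel pair: V_p = I × R_p = 0.04429 × 3.940 = 0.1745 V
Use P = V²/R for R_B with V = V_p.
P_R_B = (0.1745)² / 4.30 = 0.007080 W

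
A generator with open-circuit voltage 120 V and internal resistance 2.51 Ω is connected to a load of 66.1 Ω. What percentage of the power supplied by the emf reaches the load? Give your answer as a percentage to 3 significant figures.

96.3 %

The source delivers εI, of which I²R reaches the load and I²r is lost; since I is common, η = R/(R+r).
η = R / (R + r) = 66.1 / (66.1 + 2.51) = 0.9634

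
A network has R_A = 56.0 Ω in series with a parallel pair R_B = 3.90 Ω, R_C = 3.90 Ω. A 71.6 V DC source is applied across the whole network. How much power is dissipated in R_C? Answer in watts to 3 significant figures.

First combine the parallel branches into one equivalent R_p, then R_A + R_p is a series pair.
R_p = (3.90×3.90)/(3.90+3.90) = 1.950 Ω
R_total = 56.0 + 1.950 = 57.95 Ω
I = V / R_total = 71.6 / 57.95 = 1.236 A
Voltage across the parallel pair: V_p = I × R_p = 1.236 × 1.950 = 2.409 V
R_C is across V_p, so use P = V²/R for that branch.
P_R_C = (2.409)² / 3.90 = 1.488 W

1.49 W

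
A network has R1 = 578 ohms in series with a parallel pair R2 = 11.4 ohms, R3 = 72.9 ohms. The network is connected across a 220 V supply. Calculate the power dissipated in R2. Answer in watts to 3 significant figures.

1.19 W

First combine the parallel branches into one equivalent R_p, then R1 + R_p is a series pair.
R_p = (11.4×72.9)/(11.4+72.9) = 9.858 Ω
R_total = 578 + 9.858 = 587.9 Ω
I = V / R_total = 220 / 587.9 = 0.3742 A
Voltage across the parallel pair: V_p = I × R_p = 0.3742 × 9.858 = 3.689 V
R2 is across V_p, so use P = V²/R for that branch.
P_R2 = (3.689)² / 11.4 = 1.194 W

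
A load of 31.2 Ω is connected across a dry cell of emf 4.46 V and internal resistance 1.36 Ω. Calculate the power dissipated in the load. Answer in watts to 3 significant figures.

0.585 W

With r and R in series, I = ε/(r+R); the load dissipates I²R.
I = ε / (r + R) = 4.46 / (1.36 + 31.2) = 0.1370 A
P_load = I² R = (0.1370)² × 31.2 = 0.5854 W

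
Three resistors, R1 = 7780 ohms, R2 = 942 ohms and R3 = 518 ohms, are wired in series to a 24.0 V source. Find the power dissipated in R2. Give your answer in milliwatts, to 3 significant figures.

6.36 mW

The current is common to all series resistors; compute it, then apply P = I²R for the target.
R_total = 7780 + 942 + 518 = 9240 Ω
I = V / R_total = 24.0 / 9240 = 0.002597 A
P_R2 = I² × R2 = (0.002597)² × 942 = 0.006355 W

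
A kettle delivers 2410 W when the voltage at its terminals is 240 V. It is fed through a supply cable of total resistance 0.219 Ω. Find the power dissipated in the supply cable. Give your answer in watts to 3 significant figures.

22.1 W

Only the current and the line resistance are needed for the I²R loss.
I = P / V = 2410 / 240 = 10.04 A through the supply cable.
P_line = I² R_line = (10.04)² × 0.219 = 22.08 W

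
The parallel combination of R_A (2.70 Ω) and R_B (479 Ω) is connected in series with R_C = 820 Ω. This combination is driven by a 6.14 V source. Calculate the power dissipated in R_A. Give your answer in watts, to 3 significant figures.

0.000149 W

Combine R_A and R_B into their parallel equivalent first, reducing the network to two series resistors.
R_p = (2.70×479)/(2.70+479) = 2.685 Ω
R_total = R_p + 820 = 2.685 + 820 = 822.7 Ω
I = V / R_total = 6.14 / 822.7 = 0.007463 A
Voltage across the parallel pair: V_p = I × R_p = 0.007463 × 2.685 = 0.02004 V
Use P = V²/R for R_A with V = V_p.
P_R_A = (0.02004)² / 2.70 = 0.0001487 W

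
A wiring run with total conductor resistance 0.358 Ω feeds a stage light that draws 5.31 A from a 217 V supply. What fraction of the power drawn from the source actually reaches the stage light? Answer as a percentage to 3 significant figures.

The wiring run carries the full 5.31 A.
P_line = I² R_line = (5.310)² × 0.358 = 10.09 W
P_source = V I = 217 × 5.310 = 1152 W; P_load = 1142 W
η = P_load / P_source = 1142 / 1152 = 0.9912

99.1 %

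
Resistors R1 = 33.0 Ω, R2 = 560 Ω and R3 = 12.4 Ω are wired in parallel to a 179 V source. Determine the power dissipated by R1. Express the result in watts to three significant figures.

R1 sits directly across the source, so P = V²/R with V = 179 V.
P_R1 = V² / R1 = (179)² / 33.0 Ω = 970.9 W

971 W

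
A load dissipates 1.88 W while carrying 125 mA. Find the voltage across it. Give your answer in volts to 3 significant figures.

From P = V I = I²R = V²/R, with the two given quantities we get V = P / I.
V = 1.88 / 0.1250 = 15.04 V

15.0 V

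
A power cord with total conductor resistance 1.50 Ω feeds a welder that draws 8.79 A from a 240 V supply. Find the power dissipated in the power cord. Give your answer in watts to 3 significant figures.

Only the current and the line resistance are needed for the I²R loss.
The power cord carries the full 8.79 A.
P_line = I² R_line = (8.790)² × 1.50 = 115.9 W

116 W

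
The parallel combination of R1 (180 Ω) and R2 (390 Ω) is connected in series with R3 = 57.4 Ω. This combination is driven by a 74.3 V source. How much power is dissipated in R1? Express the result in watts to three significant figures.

14.3 W

Collapse the R1‖R2 pair into one equivalent R_p; then R_p and R3 form a series string.
R_p = (180×390)/(180+390) = 123.2 Ω
R_total = R_p + 57.4 = 123.2 + 57.4 = 180.6 Ω
I = V / R_total = 74.3 / 180.6 = 0.4115 A
Voltage across the parallel pair: V_p = I × R_p = 0.4115 × 123.2 = 50.68 V
R1 has V_p across it, so P = V_p²/R1.
P_R1 = (50.68)² / 180 = 14.27 W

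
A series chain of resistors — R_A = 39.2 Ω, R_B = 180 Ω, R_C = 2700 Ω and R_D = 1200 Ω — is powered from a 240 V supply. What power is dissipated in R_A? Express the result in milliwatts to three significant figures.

Since the resistors are in series they all carry the loop current I = V/R_total; the power in any one is I²R.
R_total = 39.2 + 180 + 2700 + 1200 = 4119 Ω
I = V / R_total = 240 / 4119 = 0.05826 A
P_R_A = I² × R_A = (0.05826)² × 39.2 = 0.1331 W

133 mW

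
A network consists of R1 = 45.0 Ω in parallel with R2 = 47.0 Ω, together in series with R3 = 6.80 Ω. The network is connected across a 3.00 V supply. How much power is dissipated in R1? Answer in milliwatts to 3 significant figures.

119 mW

Combine R1 and R2 into their parallel equivalent first, reducing the network to two series resistors.
R_p = (45.0×47.0)/(45.0+47.0) = 22.99 Ω
R_total = R_p + 6.80 = 22.99 + 6.80 = 29.79 Ω
I = V / R_total = 3.00 / 29.79 = 0.1007 A
Voltage across the parallel pair: V_p = I × R_p = 0.1007 × 22.99 = 2.315 V
Use P = V²/R for R1 with V = V_p.
P_R1 = (2.315)² / 45.0 = 0.1191 W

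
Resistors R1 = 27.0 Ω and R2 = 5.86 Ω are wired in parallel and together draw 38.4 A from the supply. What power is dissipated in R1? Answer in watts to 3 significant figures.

1270 W

Parallel branches share V, not I — compute V via R_eq, then use V²/R for the target branch.
1/R_eq = 1/27.0 + 1/5.86 ⇒ R_eq = 4.815 Ω
V = I_total × R_eq = 38.40 × 4.815 = 184.9 V
P_R1 = V² / R1 = (184.9)² / 27.0 = 1266 W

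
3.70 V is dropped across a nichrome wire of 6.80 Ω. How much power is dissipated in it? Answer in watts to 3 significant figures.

We know the drop across the element and its resistance — P = V²/R, one step.
P = (3.70 V)² / 6.80 Ω = 2.013 W

2.01 W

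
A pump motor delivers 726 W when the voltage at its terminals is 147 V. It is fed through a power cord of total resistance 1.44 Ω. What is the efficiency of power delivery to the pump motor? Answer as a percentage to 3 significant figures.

I = P / V = 726 / 147 = 4.939 A through the power cord.
P_line = I² R_line = (4.939)² × 1.44 = 35.12 W
P_source = P_load + P_line = 726.0 + 35.12 = 761.1 W
η = P_load / P_source = 726.0 / 761.1 = 0.9539

95.4 %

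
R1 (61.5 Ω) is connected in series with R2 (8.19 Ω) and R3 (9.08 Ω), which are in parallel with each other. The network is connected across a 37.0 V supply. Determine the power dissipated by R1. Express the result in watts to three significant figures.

Replace R2 and R3 with their parallel equivalent so the circuit becomes R1 in series with R_p.
R_p = (8.19×9.08)/(8.19+9.08) = 4.306 Ω
R_total = 61.5 + 4.306 = 65.81 Ω
I = V / R_total = 37.0 / 65.81 = 0.5623 A
R1 is in the main series path, so its power is I²R1.
P_R1 = (0.5623)² × 61.5 = 19.44 W

19.4 W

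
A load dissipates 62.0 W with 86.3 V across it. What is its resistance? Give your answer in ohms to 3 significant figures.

120 Ω

Rearranging the power relation for the two known quantities gives R = V² / P.
R = (86.3)² / 62.0 = 120.1 Ω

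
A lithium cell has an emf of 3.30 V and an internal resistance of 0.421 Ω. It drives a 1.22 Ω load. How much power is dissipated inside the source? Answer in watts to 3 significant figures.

1.70 W

Internal loss is I²r, with I set by the total series resistance r+R.
I = ε / (r + R) = 3.30 / (0.421 + 1.22) = 2.011 A
P_int = I² r = (2.011)² × 0.421 = 1.703 W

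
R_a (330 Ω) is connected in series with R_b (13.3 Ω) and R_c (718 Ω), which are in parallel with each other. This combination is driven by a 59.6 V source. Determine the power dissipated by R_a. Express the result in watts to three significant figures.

Collapse R_b‖R_c to a single equivalent, reducing the network to two series elements.
R_p = (13.3×718)/(13.3+718) = 13.06 Ω
R_total = 330 + 13.06 = 343.1 Ω
I = V / R_total = 59.6 / 343.1 = 0.1737 A
R_a is in the main series path, so its power is I²R_a.
P_R_a = (0.1737)² × 330 = 9.960 W

9.96 W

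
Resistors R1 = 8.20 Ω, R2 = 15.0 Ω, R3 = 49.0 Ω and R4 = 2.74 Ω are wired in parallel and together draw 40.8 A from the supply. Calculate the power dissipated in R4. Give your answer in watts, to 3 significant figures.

We need the common branch voltage; get it from I_total × R_eq, then P = V²/R for the branch.
1/R_eq = 1/8.20 + 1/15.0 + 1/49.0 + 1/2.74 ⇒ R_eq = 1.742 Ω
V = I_total × R_eq = 40.80 × 1.742 = 71.08 V
P_R4 = V² / R4 = (71.08)² / 2.74 = 1844 W

1840 W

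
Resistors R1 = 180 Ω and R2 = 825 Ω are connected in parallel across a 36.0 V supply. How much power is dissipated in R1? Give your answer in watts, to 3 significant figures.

Each parallel branch sees the full supply voltage, so P = V²/R applies directly to the target branch.
P_R1 = V² / R1 = (36.0)² / 180 Ω = 7.200 W

7.20 W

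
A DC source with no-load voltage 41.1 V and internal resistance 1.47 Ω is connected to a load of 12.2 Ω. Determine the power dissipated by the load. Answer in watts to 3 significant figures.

110 W

The internal resistance and the load are in series, so the same I flows through both; get I from ε/(r+R), then I²R for the load.
I = ε / (r + R) = 41.1 / (1.47 + 12.2) = 3.007 A
P_load = I² R = (3.007)² × 12.2 = 110.3 W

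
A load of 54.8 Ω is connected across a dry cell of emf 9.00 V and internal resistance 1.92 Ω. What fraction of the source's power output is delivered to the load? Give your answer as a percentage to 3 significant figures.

96.6 %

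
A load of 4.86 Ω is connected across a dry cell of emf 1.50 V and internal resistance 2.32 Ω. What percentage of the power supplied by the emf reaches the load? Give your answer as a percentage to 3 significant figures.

67.7 %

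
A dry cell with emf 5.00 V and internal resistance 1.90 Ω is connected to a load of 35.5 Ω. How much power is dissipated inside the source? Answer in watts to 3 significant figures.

0.0340 W

The internal resistance carries the same current as the load; P_int = I²r.
I = ε / (r + R) = 5.00 / (1.90 + 35.5) = 0.1337 A
P_int = I² r = (0.1337)² × 1.90 = 0.03396 W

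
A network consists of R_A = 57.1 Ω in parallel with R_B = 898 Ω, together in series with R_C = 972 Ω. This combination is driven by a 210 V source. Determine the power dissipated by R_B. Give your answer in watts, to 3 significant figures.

0.135 W

Collapse the R_A‖R_B pair into one equivalent R_p; then R_p and R_C form a series string.
R_p = (57.1×898)/(57.1+898) = 53.69 Ω
R_total = R_p + 972 = 53.69 + 972 = 1026 Ω
I = V / R_total = 210 / 1026 = 0.2047 A
Voltage across the parallel pair: V_p = I × R_p = 0.2047 × 53.69 = 10.99 V
R_B has V_p across it, so P = V_p²/R_B.
P_R_B = (10.99)² / 898 = 0.1345 W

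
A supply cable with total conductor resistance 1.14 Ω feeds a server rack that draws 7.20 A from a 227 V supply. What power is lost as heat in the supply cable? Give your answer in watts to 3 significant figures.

59.1 W

The supply cable and load are in series, so the same current flows in both; the loss is I²R_line.
The supply cable carries the full 7.20 A.
P_line = I² R_line = (7.200)² × 1.14 = 59.10 W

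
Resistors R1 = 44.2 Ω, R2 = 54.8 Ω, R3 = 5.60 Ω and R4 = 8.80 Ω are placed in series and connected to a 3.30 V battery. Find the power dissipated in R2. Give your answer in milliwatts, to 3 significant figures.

In a series string the same current flows through every resistor — find that current, then P = I²R for the one we want.
R_total = 44.2 + 54.8 + 5.60 + 8.80 = 113.4 Ω
I = V / R_total = 3.30 / 113.4 = 0.02910 A
P_R2 = I² × R2 = (0.02910)² × 54.8 = 0.04641 W

46.4 mW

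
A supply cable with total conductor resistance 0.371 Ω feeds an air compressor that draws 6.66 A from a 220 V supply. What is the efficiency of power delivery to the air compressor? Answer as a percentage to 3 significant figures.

98.9 %

The supply cable carries the full 6.66 A.
P_line = I² R_line = (6.660)² × 0.371 = 16.46 W
P_source = V I = 220 × 6.660 = 1465 W; P_load = 1449 W
η = P_load / P_source = 1449 / 1465 = 0.9888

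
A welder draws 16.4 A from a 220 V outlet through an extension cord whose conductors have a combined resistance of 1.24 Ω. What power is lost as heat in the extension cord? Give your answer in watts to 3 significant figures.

The extension cord and load are in series, so the same current flows in both; the loss is I²R_line.
The extension cord carries the full 16.4 A.
P_line = I² R_line = (16.40)² × 1.24 = 333.5 W

334 W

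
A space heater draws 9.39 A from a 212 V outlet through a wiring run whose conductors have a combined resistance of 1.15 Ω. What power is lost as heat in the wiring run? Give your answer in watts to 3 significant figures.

The wiring run and load are in series, so the same current flows in both; the loss is I²R_line.
The wiring run carries the full 9.39 A.
P_line = I² R_line = (9.390)² × 1.15 = 101.4 W

101 W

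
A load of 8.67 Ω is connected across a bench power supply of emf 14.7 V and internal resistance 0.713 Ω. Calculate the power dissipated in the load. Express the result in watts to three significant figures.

21.3 W

Find the circuit current first, then P = I²R for the load (series elements share I).
I = ε / (r + R) = 14.7 / (0.713 + 8.67) = 1.567 A
P_load = I² R = (1.567)² × 8.67 = 21.28 W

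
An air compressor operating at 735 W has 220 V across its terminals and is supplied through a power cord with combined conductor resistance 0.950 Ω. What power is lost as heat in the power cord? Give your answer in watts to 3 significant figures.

10.6 W

The power cord and load are in series, so the same current flows in both; the loss is I²R_line.
I = P / V = 735 / 220 = 3.341 A through the power cord.
P_line = I² R_line = (3.341)² × 0.950 = 10.60 W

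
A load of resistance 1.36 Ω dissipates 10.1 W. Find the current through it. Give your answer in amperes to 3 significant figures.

From P = V I = I²R = V²/R, with the two given quantities we get I = √(P / R).
I = √(10.1 / 1.36) = 2.725 A

2.73 A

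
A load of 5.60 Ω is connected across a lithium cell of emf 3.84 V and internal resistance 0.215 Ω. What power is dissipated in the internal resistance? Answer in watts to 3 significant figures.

0.0938 W

The source's internal resistance is just another series element carrying I; its dissipation is I²r.
I = ε / (r + R) = 3.84 / (0.215 + 5.60) = 0.6604 A
P_int = I² r = (0.6604)² × 0.215 = 0.09376 W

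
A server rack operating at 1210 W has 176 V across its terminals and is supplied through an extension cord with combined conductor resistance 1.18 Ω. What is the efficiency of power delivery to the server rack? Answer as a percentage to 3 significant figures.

I = P / V = 1210 / 176 = 6.875 A through the extension cord.
P_line = I² R_line = (6.875)² × 1.18 = 55.77 W
P_source = P_load + P_line = 1210 + 55.77 = 1266 W
η = P_load / P_source = 1210 / 1266 = 0.9559

95.6 %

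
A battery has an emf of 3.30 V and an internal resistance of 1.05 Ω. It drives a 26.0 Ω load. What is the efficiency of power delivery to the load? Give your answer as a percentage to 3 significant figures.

Efficiency is P_load / P_total. With a series r and R sharing the same I, P = I²R for each, so η = R/(R+r).
η = R / (R + r) = 26.0 / (26.0 + 1.05) = 0.9612

96.1 %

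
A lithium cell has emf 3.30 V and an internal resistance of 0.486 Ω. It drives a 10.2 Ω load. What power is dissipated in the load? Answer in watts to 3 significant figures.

Load and internal resistance form a series loop — compute the loop current, then the load power via I²R.
I = ε / (r + R) = 3.30 / (0.486 + 10.2) = 0.3088 A
P_load = I² R = (0.3088)² × 10.2 = 0.9727 W

0.973 W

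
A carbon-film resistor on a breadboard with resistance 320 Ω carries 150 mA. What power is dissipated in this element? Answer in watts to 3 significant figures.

Knowing I and R, the power is just I²R — no need to find V first.
P = (0.1500 A)² × 320 Ω = 7.200 W

7.20 W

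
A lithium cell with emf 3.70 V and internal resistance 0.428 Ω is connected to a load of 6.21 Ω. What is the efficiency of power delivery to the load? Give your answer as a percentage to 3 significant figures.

93.6 %

The source delivers εI, of which I²R reaches the load and I²r is lost; since I is common, η = R/(R+r).
η = R / (R + r) = 6.21 / (6.21 + 0.428) = 0.9355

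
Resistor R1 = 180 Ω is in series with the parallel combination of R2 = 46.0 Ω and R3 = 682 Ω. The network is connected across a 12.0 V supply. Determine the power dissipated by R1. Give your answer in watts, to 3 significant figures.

0.521 W

Reduce the parallel pair to R_p first; the network is then a simple series string.
R_p = (46.0×682)/(46.0+682) = 43.09 Ω
R_total = 180 + 43.09 = 223.1 Ω
I = V / R_total = 12.0 / 223.1 = 0.05379 A
All the current flows through R1; use P = I²R.
P_R1 = (0.05379)² × 180 = 0.5208 W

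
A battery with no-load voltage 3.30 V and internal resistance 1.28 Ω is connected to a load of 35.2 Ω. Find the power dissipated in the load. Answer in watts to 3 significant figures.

Find the circuit current first, then P = I²R for the load (series elements share I).
I = ε / (r + R) = 3.30 / (1.28 + 35.2) = 0.09046 A
P_load = I² R = (0.09046)² × 35.2 = 0.2880 W

0.288 W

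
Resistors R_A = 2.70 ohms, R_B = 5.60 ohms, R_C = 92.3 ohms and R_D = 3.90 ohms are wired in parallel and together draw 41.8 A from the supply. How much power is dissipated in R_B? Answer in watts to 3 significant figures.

468 W

Only the total current is stated, so first find the parallel equivalent to get the voltage across the combination.
1/R_eq = 1/2.70 + 1/5.60 + 1/92.3 + 1/3.90 ⇒ R_eq = 1.225 Ω
V = I_total × R_eq = 41.80 × 1.225 = 51.21 V
P_R_B = V² / R_B = (51.21)² / 5.60 = 468.4 W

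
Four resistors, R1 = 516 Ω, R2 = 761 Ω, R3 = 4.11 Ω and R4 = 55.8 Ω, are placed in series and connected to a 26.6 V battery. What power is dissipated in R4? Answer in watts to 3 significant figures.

Since the resistors are in series they all carry the loop current I = V/R_total; the power in any one is I²R.
R_total = 516 + 761 + 4.11 + 55.8 = 1337 Ω
I = V / R_total = 26.6 / 1337 = 0.01990 A
P_R4 = I² × R4 = (0.01990)² × 55.8 = 0.02209 W

0.0221 W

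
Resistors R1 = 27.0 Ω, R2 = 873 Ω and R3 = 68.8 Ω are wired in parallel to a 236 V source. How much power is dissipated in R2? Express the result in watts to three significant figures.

63.8 W

The supply voltage appears across each parallel branch — just use P = V²/R2.
P_R2 = V² / R2 = (236)² / 873 Ω = 63.80 W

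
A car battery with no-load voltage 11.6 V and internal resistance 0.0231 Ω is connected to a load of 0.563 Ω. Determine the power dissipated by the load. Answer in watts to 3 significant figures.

Load and internal resistance form a series loop — compute the loop current, then the load power via I²R.
I = ε / (r + R) = 11.6 / (0.0231 + 0.563) = 19.79 A
P_load = I² R = (19.79)² × 0.563 = 220.5 W

221 W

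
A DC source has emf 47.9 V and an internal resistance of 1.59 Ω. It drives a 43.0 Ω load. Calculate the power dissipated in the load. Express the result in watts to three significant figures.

Find the circuit current first, then P = I²R for the load (series elements share I).
I = ε / (r + R) = 47.9 / (1.59 + 43.0) = 1.074 A
P_load = I² R = (1.074)² × 43.0 = 49.62 W

49.6 W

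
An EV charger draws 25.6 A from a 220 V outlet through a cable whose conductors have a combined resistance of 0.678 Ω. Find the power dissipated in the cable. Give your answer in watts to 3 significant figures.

444 W

Only the current and the line resistance are needed for the I²R loss.
The cable carries the full 25.6 A.
P_line = I² R_line = (25.60)² × 0.678 = 444.3 W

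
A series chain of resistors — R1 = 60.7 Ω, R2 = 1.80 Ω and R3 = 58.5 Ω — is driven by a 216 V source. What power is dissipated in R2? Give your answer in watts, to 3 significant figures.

Since the resistors are in series they all carry the loop current I = V/R_total; the power in any one is I²R.
R_total = 60.7 + 1.80 + 58.5 = 121.0 Ω
I = V / R_total = 216 / 121.0 = 1.785 A
P_R2 = I² × R2 = (1.785)² × 1.80 = 5.736 W

5.74 W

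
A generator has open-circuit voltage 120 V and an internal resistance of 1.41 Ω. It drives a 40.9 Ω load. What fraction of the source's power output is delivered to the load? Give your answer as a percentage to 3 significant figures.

96.7 %

The source delivers εI, of which I²R reaches the load and I²r is lost; since I is common, η = R/(R+r).
η = R / (R + r) = 40.9 / (40.9 + 1.41) = 0.9667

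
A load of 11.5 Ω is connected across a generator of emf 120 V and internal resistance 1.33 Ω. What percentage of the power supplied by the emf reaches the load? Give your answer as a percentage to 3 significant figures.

89.6 %

Both r and R carry the same current, so the power split is just the resistance split: η = R/(R+r).
η = R / (R + r) = 11.5 / (11.5 + 1.33) = 0.8963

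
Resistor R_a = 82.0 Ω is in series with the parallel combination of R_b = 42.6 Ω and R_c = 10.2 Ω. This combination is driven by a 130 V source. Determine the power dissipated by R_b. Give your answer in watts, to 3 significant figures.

3.30 W

Reduce the parallel pair to R_p first; the network is then a simple series string.
R_p = (42.6×10.2)/(42.6+10.2) = 8.230 Ω
R_total = 82.0 + 8.230 = 90.23 Ω
I = V / R_total = 130 / 90.23 = 1.441 A
Voltage across the parallel pair: V_p = I × R_p = 1.441 × 8.230 = 11.86 V
R_b sees V_p directly, so P = V_p² / R_b.
P_R_b = (11.86)² / 42.6 = 3.300 W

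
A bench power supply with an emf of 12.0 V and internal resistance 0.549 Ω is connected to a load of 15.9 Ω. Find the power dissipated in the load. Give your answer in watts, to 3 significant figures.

8.46 W

Load and internal resistance form a series loop — compute the loop current, then the load power via I²R.
I = ε / (r + R) = 12.0 / (0.549 + 15.9) = 0.7295 A
P_load = I² R = (0.7295)² × 15.9 = 8.462 W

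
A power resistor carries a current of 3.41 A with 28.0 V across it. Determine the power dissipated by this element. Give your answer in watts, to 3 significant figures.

With V and I both given, power follows immediately from P = V I.
P = 28.0 V × 3.410 A = 95.48 W

95.5 W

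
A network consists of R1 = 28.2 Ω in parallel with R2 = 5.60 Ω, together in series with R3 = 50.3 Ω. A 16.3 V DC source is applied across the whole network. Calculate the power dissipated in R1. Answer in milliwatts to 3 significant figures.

Combine R1 and R2 into their parallel equivalent first, reducing the network to two series resistors.
R_p = (28.2×5.60)/(28.2+5.60) = 4.672 Ω
R_total = R_p + 50.3 = 4.672 + 50.3 = 54.97 Ω
I = V / R_total = 16.3 / 54.97 = 0.2965 A
Voltage across the parallel pair: V_p = I × R_p = 0.2965 × 4.672 = 1.385 V
R1 has V_p across it, so P = V_p²/R1.
P_R1 = (1.385)² / 28.2 = 0.06806 W

68.1 mW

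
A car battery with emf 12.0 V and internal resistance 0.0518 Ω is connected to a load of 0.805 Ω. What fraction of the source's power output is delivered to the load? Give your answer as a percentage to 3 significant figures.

94.0 %

η = P_load/(P_load+P_int) = I²R/(I²R+I²r) = R/(R+r) — the I² cancels for series elements.
η = R / (R + r) = 0.805 / (0.805 + 0.0518) = 0.9395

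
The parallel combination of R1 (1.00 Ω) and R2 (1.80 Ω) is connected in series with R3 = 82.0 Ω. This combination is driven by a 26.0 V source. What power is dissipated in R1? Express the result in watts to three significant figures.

Combine R1 and R2 into their parallel equivalent first, reducing the network to two series resistors.
R_p = (1.00×1.80)/(1.00+1.80) = 0.6429 Ω
R_total = R_p + 82.0 = 0.6429 + 82.0 = 82.64 Ω
I = V / R_total = 26.0 / 82.64 = 0.3146 A
Voltage across the parallel pair: V_p = I × R_p = 0.3146 × 0.6429 = 0.2022 V
Use P = V²/R for R1 with V = V_p.
P_R1 = (0.2022)² / 1.00 = 0.04090 W

0.0409 W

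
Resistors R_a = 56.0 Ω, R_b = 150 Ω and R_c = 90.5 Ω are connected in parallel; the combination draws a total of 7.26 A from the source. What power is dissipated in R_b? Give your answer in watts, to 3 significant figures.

278 W

Only the total current is stated, so first find the parallel equivalent to get the voltage across the combination.
1/R_eq = 1/56.0 + 1/150 + 1/90.5 ⇒ R_eq = 28.11 Ω
V = I_total × R_eq = 7.260 × 28.11 = 204.1 V
P_R_b = V² / R_b = (204.1)² / 150 = 277.7 W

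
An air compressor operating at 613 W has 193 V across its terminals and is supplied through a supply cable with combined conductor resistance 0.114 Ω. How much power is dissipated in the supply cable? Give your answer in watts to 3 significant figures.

1.15 W

Line loss is just I²R for the cable — we know both I and R_line directly.
I = P / V = 613 / 193 = 3.176 A through the supply cable.
P_line = I² R_line = (3.176)² × 0.114 = 1.150 W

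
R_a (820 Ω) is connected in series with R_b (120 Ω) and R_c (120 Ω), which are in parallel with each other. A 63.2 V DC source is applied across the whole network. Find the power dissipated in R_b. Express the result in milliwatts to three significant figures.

Collapse R_b‖R_c to a single equivalent, reducing the network to two series elements.
R_p = (120×120)/(120+120) = 60.00 Ω
R_total = 820 + 60.00 = 880.0 Ω
I = V / R_total = 63.2 / 880.0 = 0.07182 A
Voltage across the parallel pair: V_p = I × R_p = 0.07182 × 60.00 = 4.309 V
R_b is across V_p, so use P = V²/R for that branch.
P_R_b = (4.309)² / 120 = 0.1547 W

155 mW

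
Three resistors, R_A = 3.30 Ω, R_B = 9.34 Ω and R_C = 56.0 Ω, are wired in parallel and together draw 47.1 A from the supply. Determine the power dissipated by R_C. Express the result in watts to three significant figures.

Parallel branches share V, not I — compute V via R_eq, then use V²/R for the target branch.
1/R_eq = 1/3.30 + 1/9.34 + 1/56.0 ⇒ R_eq = 2.337 Ω
V = I_total × R_eq = 47.10 × 2.337 = 110.1 V
P_R_C = V² / R_C = (110.1)² / 56.0 = 216.3 W

216 W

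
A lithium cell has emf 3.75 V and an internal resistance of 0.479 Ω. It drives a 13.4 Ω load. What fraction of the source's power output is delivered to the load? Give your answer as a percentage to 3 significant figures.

The source delivers εI, of which I²R reaches the load and I²r is lost; since I is common, η = R/(R+r).
η = R / (R + r) = 13.4 / (13.4 + 0.479) = 0.9655

96.5 %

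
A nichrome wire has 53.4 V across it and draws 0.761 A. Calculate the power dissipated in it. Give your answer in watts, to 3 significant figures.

40.6 W

V and I are known directly — P = V I, no intermediate step needed.
P = 53.4 V × 0.7610 A = 40.64 W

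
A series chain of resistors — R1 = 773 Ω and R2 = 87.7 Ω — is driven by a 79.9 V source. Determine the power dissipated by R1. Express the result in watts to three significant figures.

Every series element carries the same I. Get I from the total resistance, then P = I² × R1.
R_total = 773 + 87.7 = 860.7 Ω
I = V / R_total = 79.9 / 860.7 = 0.09283 A
P_R1 = I² × R1 = (0.09283)² × 773 = 6.661 W

6.66 W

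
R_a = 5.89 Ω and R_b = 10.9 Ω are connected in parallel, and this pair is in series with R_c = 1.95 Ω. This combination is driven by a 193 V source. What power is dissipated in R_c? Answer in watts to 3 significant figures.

Reduce the parallel combination to a single R_p; the circuit then becomes R_p in series with the remaining resistor.
R_p = (5.89×10.9)/(5.89+10.9) = 3.824 Ω
R_total = R_p + 1.95 = 3.824 + 1.95 = 5.774 Ω
I = V / R_total = 193 / 5.774 = 33.43 A
R_c is the series element, so its power is I²R.
P_R_c = (33.43)² × 1.95 = 2179 W

2180 W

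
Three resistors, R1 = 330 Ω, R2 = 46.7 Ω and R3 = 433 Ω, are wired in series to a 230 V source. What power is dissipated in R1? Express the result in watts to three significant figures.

26.6 W

The current is common to all series resistors; compute it, then apply P = I²R for the target.
R_total = 330 + 46.7 + 433 = 809.7 Ω
I = V / R_total = 230 / 809.7 = 0.2841 A
P_R1 = I² × R1 = (0.2841)² × 330 = 26.63 W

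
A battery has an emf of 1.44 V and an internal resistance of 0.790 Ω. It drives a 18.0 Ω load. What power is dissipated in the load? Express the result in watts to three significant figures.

0.106 W

Find the circuit current first, then P = I²R for the load (series elements share I).
I = ε / (r + R) = 1.44 / (0.790 + 18.0) = 0.07664 A
P_load = I² R = (0.07664)² × 18.0 = 0.1057 W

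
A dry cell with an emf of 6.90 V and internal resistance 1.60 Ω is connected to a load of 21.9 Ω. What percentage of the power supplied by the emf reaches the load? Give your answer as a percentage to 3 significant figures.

93.2 %

Both r and R carry the same current, so the power split is just the resistance split: η = R/(R+r).
η = R / (R + r) = 21.9 / (21.9 + 1.60) = 0.9319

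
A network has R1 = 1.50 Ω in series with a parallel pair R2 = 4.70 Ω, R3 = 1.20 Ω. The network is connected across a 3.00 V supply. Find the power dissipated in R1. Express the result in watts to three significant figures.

Reduce the parallel pair to R_p first; the network is then a simple series string.
R_p = (4.70×1.20)/(4.70+1.20) = 0.9559 Ω
R_total = 1.50 + 0.9559 = 2.456 Ω
I = V / R_total = 3.00 / 2.456 = 1.222 A
All the current flows through R1; use P = I²R.
P_R1 = (1.222)² × 1.50 = 2.238 W

2.24 W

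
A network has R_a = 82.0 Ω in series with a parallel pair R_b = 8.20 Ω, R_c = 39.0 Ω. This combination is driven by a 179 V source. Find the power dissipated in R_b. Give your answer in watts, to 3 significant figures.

Reduce the parallel pair to R_p first; the network is then a simple series string.
R_p = (8.20×39.0)/(8.20+39.0) = 6.775 Ω
R_total = 82.0 + 6.775 = 88.78 Ω
I = V / R_total = 179 / 88.78 = 2.016 A
Voltage across the parallel pair: V_p = I × R_p = 2.016 × 6.775 = 13.66 V
R_b is across V_p, so use P = V²/R for that branch.
P_R_b = (13.66)² / 8.20 = 22.76 W

22.8 W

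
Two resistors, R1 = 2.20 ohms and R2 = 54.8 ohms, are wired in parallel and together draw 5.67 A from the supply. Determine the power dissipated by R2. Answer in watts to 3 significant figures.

Only the total current is stated, so first find the parallel equivalent to get the voltage across the combination.
1/R_eq = 1/2.20 + 1/54.8 ⇒ R_eq = 2.115 Ω
V = I_total × R_eq = 5.670 × 2.115 = 11.99 V
P_R2 = V² / R2 = (11.99)² / 54.8 = 2.624 W

2.62 W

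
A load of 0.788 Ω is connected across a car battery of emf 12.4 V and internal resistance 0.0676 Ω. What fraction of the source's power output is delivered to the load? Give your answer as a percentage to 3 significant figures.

Efficiency is P_load / P_total. With a series r and R sharing the same I, P = I²R for each, so η = R/(R+r).
η = R / (R + r) = 0.788 / (0.788 + 0.0676) = 0.9210

92.1 %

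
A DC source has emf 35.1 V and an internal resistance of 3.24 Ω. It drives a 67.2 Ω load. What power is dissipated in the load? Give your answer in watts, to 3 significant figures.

16.7 W

Find the circuit current first, then P = I²R for the load (series elements share I).
I = ε / (r + R) = 35.1 / (3.24 + 67.2) = 0.4983 A
P_load = I² R = (0.4983)² × 67.2 = 16.69 W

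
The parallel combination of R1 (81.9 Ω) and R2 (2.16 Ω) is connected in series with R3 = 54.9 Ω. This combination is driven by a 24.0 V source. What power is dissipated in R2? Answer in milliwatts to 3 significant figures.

363 mW

First find R_p for the parallel pair, then treat R_p + R3 as a series loop.
R_p = (81.9×2.16)/(81.9+2.16) = 2.104 Ω
R_total = R_p + 54.9 = 2.104 + 54.9 = 57.00 Ω
I = V / R_total = 24.0 / 57.00 = 0.4210 A
Voltage across the parallel pair: V_p = I × R_p = 0.4210 × 2.104 = 0.8860 V
R2 has V_p across it, so P = V_p²/R2.
P_R2 = (0.8860)² / 2.16 = 0.3635 W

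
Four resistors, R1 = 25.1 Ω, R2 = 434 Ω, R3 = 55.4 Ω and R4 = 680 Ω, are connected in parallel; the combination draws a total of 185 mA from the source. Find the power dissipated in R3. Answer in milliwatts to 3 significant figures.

Parallel branches share V, not I — compute V via R_eq, then use V²/R for the target branch.
1/R_eq = 1/25.1 + 1/434 + 1/55.4 + 1/680 ⇒ R_eq = 16.22 Ω
V = I_total × R_eq = 0.1850 × 16.22 = 3.000 V
P_R3 = V² / R3 = (3.000)² / 55.4 = 0.1625 W

162 mW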